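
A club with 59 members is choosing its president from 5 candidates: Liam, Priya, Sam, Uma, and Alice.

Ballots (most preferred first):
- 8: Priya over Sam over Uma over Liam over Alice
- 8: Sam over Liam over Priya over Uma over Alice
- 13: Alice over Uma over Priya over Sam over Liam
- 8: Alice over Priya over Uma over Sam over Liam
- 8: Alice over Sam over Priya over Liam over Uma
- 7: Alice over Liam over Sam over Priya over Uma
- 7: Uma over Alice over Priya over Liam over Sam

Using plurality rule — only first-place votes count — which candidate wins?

First-place votes: Liam 0, Priya 8, Sam 8, Uma 7, Alice 36.

Alice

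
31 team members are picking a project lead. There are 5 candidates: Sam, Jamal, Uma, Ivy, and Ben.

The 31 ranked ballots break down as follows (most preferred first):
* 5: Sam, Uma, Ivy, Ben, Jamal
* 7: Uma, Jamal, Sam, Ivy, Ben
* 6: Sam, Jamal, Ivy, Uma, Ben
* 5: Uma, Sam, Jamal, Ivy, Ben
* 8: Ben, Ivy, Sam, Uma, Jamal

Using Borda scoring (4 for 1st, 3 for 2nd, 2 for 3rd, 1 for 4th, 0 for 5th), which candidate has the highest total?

Sam

Sam: 5×4 + 7×2 + 6×4 + 5×3 + 8×2 = 89
Jamal: 5×0 + 7×3 + 6×3 + 5×2 + 8×0 = 49
Uma: 5×3 + 7×4 + 6×1 + 5×4 + 8×1 = 77
Ivy: 5×2 + 7×1 + 6×2 + 5×1 + 8×3 = 58
Ben: 5×1 + 7×0 + 6×0 + 5×0 + 8×4 = 37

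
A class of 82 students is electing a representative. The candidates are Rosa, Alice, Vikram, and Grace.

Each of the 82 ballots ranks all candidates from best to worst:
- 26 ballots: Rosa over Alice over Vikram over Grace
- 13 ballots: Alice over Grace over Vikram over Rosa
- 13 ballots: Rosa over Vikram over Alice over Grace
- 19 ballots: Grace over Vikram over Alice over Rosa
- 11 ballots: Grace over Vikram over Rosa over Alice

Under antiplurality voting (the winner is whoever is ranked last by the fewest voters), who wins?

Last-place votes: Rosa 32, Alice 11, Vikram 0, Grace 39.

Vikram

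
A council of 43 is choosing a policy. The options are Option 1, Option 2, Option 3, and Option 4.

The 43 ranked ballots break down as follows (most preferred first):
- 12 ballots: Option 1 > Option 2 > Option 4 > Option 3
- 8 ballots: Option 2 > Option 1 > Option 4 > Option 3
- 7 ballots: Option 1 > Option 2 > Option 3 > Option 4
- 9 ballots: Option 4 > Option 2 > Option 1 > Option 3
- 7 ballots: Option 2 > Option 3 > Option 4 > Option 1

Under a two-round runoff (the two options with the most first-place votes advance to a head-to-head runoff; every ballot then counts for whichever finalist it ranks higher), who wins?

Round 1 first-place votes: Option 1 19, Option 2 15, Option 3 0, Option 4 9. Option 1 and Option 2 advance.
Runoff: Option 1 is ranked above Option 2 on 19 ballots, Option 2 above Option 1 on 24.

Option 2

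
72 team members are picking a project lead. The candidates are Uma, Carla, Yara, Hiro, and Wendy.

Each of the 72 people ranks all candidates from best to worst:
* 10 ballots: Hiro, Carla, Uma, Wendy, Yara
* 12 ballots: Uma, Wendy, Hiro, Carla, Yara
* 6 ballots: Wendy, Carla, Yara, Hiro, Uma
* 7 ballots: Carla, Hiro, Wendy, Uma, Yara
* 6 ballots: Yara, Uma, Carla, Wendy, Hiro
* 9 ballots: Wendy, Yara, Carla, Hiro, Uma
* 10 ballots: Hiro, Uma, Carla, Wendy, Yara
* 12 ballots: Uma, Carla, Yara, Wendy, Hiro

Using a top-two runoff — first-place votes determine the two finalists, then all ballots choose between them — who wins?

Hiro

Round 1 first-place votes: Uma 24, Carla 7, Yara 6, Hiro 20, Wendy 15. Uma and Hiro advance.
Runoff: Uma is ranked above Hiro on 30 ballots, Hiro above Uma on 42.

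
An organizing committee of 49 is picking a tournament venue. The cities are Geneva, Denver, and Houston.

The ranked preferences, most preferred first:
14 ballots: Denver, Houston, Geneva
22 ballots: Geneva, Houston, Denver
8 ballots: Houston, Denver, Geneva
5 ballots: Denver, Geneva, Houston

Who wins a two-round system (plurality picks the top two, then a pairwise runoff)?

Round 1 first-place votes: Geneva 22, Denver 19, Houston 8. Geneva and Denver advance.
Runoff: Geneva is ranked above Denver on 22 ballots, Denver above Geneva on 27.

Denver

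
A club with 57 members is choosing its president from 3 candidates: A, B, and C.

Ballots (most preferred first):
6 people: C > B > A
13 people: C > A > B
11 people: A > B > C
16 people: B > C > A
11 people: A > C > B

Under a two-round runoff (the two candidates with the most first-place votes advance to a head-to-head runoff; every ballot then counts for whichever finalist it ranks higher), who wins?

C

Round 1 first-place votes: A 22, B 16, C 19. A and C advance.
Runoff: A is ranked above C on 22 ballots, C above A on 35.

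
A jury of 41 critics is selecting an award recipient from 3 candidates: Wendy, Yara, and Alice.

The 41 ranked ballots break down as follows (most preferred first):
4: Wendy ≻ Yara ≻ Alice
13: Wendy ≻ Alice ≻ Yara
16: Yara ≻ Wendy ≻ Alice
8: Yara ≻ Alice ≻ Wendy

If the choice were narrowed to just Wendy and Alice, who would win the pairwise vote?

Wendy is ranked above Alice on 33 ballots; Alice above Wendy on 8.

Wendy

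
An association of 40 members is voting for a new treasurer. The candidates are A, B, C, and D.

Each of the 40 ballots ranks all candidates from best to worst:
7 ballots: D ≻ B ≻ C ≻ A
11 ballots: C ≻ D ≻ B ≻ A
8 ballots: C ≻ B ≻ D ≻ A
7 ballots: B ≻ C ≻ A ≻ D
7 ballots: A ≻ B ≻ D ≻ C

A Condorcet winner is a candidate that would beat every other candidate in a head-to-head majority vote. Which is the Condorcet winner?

B

B vs A: 33–7
B vs C: 21–19
B vs D: 22–18
B beats every other candidate.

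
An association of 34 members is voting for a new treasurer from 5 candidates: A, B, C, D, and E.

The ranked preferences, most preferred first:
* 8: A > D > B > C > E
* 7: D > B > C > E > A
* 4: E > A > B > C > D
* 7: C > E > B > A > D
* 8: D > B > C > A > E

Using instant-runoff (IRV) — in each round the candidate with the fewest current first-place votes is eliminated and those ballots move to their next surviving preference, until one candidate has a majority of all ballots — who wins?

A

Round 1: A 8, B 0, C 7, D 15, E 4. B eliminated.
Round 2: A 8, C 7, D 15, E 4. E eliminated.
Round 3: A 12, C 7, D 15. C eliminated.
Round 4: A 19, D 15. A has a majority (≥18).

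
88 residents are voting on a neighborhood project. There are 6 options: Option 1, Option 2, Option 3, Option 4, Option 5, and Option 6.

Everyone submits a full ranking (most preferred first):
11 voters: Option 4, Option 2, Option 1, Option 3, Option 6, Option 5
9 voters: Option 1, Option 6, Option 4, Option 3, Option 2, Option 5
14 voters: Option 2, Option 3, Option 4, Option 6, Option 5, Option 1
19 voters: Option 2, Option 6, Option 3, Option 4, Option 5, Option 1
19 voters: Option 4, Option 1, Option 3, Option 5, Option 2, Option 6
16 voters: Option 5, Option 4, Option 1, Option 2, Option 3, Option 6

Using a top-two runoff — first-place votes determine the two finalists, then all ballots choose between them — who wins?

Round 1 first-place votes: Option 1 9, Option 2 33, Option 3 0, Option 4 30, Option 5 16, Option 6 0. Option 2 and Option 4 advance.
Runoff: Option 2 is ranked above Option 4 on 33 ballots, Option 4 above Option 2 on 55.

Option 4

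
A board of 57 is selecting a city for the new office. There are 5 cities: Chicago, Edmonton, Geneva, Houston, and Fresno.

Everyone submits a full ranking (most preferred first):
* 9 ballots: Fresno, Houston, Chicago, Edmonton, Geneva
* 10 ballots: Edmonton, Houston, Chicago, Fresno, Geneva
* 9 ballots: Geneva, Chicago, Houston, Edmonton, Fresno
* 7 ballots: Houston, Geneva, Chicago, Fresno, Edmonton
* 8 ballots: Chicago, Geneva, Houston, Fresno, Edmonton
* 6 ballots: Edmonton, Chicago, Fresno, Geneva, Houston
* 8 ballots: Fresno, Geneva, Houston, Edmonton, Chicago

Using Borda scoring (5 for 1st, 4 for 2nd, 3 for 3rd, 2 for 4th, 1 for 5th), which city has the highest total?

Houston

Chicago: 9×3 + 10×3 + 9×4 + 7×3 + 8×5 + 6×4 + 8×1 = 186
Edmonton: 9×2 + 10×5 + 9×2 + 7×1 + 8×1 + 6×5 + 8×2 = 147
Geneva: 9×1 + 10×1 + 9×5 + 7×4 + 8×4 + 6×2 + 8×4 = 168
Houston: 9×4 + 10×4 + 9×3 + 7×5 + 8×3 + 6×1 + 8×3 = 192
Fresno: 9×5 + 10×2 + 9×1 + 7×2 + 8×2 + 6×3 + 8×5 = 162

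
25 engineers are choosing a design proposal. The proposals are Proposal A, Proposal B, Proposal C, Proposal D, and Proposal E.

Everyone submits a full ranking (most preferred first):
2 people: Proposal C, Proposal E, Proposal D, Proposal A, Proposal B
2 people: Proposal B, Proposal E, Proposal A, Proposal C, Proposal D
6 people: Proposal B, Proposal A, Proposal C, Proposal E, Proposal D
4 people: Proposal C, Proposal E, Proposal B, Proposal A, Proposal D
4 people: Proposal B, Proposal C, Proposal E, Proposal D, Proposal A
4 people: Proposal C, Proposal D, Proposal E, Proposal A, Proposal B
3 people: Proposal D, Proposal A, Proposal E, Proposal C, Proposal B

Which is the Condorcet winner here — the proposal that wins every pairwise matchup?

Proposal C

Proposal C vs Proposal A: 14–11
Proposal C vs Proposal B: 13–12
Proposal C vs Proposal D: 22–3
Proposal C vs Proposal E: 20–5
Proposal C beats every other proposal.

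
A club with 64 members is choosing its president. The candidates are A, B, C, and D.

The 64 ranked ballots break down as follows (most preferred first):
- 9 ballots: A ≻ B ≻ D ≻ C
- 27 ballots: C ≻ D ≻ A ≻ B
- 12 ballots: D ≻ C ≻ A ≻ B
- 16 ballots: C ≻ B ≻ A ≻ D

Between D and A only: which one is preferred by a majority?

D

D is ranked above A on 39 ballots; A above D on 25.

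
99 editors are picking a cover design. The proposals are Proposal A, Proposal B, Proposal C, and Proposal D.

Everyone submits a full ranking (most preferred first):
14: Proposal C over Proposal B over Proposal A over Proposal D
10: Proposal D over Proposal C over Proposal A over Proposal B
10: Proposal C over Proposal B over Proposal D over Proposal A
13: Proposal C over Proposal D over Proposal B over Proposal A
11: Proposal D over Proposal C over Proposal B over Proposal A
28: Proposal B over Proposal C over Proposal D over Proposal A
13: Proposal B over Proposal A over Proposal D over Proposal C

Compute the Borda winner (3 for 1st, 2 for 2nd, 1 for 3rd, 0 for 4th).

Proposal C

Proposal A: 14×1 + 10×1 + 10×0 + 13×0 + 11×0 + 28×0 + 13×2 = 50
Proposal B: 14×2 + 10×0 + 10×2 + 13×1 + 11×1 + 28×3 + 13×3 = 195
Proposal C: 14×3 + 10×2 + 10×3 + 13×3 + 11×2 + 28×2 + 13×0 = 209
Proposal D: 14×0 + 10×3 + 10×1 + 13×2 + 11×3 + 28×1 + 13×1 = 140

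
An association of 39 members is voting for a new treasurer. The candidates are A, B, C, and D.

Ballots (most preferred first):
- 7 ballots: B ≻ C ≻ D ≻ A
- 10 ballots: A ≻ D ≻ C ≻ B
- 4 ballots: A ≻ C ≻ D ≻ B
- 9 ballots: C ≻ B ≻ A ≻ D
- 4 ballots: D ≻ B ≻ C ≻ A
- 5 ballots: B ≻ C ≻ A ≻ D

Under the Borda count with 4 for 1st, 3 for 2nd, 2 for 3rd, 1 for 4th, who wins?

C

A: 7×1 + 10×4 + 4×4 + 9×2 + 4×1 + 5×2 = 95
B: 7×4 + 10×1 + 4×1 + 9×3 + 4×3 + 5×4 = 101
C: 7×3 + 10×2 + 4×3 + 9×4 + 4×2 + 5×3 = 112
D: 7×2 + 10×3 + 4×2 + 9×1 + 4×4 + 5×1 = 82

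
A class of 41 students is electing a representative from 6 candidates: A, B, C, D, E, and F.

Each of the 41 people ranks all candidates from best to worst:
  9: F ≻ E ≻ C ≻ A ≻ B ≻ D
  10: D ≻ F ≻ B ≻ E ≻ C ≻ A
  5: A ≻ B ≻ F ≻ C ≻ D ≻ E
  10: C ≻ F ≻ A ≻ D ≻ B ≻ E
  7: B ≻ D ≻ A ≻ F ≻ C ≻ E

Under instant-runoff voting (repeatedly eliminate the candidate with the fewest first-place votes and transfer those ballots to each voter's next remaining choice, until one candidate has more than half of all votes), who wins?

B

Round 1: A 5, B 7, C 10, D 10, E 0, F 9. E eliminated.
Round 2: A 5, B 7, C 10, D 10, F 9. A eliminated.
Round 3: B 12, C 10, D 10, F 9. F eliminated.
Round 4: B 12, C 19, D 10. D eliminated.
Round 5: B 22, C 19. B has a majority (≥21).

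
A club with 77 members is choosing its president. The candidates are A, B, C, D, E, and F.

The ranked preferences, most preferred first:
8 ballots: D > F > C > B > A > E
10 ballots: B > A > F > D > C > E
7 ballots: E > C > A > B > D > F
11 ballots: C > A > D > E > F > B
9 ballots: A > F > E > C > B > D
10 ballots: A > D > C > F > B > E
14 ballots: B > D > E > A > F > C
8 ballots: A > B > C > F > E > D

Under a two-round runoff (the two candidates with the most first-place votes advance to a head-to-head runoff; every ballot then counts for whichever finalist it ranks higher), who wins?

A

Round 1 first-place votes: A 27, B 24, C 11, D 8, E 7, F 0. A and B advance.
Runoff: A is ranked above B on 45 ballots, B above A on 32.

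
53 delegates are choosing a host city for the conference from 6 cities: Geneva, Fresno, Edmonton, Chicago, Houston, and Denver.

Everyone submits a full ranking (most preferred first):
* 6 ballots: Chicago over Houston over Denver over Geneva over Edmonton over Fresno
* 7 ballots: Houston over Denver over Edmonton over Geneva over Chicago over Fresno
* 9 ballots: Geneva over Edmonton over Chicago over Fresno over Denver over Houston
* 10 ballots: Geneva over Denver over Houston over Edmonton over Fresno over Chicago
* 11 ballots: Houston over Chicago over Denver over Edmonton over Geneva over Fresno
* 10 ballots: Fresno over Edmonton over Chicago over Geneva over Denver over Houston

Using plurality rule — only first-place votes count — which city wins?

Geneva

First-place votes: Geneva 19, Fresno 10, Edmonton 0, Chicago 6, Houston 18, Denver 0.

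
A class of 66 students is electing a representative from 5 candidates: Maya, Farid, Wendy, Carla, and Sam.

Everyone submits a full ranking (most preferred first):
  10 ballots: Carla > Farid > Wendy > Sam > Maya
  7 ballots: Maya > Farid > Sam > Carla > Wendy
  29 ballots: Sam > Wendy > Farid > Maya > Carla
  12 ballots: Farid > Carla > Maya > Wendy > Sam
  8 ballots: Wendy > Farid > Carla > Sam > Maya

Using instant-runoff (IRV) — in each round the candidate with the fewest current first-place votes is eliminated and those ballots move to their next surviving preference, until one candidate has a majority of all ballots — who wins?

Farid

Round 1: Maya 7, Farid 12, Wendy 8, Carla 10, Sam 29. Maya eliminated.
Round 2: Farid 19, Wendy 8, Carla 10, Sam 29. Wendy eliminated.
Round 3: Farid 27, Carla 10, Sam 29. Carla eliminated.
Round 4: Farid 37, Sam 29. Farid has a majority (≥34).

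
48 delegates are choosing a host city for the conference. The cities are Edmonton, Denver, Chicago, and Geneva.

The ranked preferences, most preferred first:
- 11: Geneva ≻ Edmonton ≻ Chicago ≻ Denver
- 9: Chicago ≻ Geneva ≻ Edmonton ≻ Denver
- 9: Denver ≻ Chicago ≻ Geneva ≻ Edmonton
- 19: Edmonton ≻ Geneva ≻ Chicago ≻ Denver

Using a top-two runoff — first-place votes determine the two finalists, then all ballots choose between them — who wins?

Geneva

Round 1 first-place votes: Edmonton 19, Denver 9, Chicago 9, Geneva 11. Edmonton and Geneva advance.
Runoff: Edmonton is ranked above Geneva on 19 ballots, Geneva above Edmonton on 29.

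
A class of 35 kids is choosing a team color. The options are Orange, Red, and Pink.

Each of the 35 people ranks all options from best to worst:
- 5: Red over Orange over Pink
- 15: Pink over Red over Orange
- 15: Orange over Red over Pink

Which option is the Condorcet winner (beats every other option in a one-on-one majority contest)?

Red

Red vs Orange: 20–15
Red vs Pink: 20–15
Red beats every other option.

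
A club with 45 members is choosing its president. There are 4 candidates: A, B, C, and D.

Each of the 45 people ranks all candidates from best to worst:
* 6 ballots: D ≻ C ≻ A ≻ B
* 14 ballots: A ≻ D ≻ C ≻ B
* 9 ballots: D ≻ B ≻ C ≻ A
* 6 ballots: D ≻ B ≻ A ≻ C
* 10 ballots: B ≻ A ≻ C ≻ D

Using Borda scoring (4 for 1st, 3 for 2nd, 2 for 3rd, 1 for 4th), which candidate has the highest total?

D

A: 6×2 + 14×4 + 9×1 + 6×2 + 10×3 = 119
B: 6×1 + 14×1 + 9×3 + 6×3 + 10×4 = 105
C: 6×3 + 14×2 + 9×2 + 6×1 + 10×2 = 90
D: 6×4 + 14×3 + 9×4 + 6×4 + 10×1 = 136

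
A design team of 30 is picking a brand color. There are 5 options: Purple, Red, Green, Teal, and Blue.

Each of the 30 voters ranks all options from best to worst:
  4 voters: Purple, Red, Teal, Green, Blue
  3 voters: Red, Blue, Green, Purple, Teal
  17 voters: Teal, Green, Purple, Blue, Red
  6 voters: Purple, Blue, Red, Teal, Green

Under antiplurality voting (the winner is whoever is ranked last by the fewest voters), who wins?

Purple

Last-place votes: Purple 0, Red 17, Green 6, Teal 3, Blue 4.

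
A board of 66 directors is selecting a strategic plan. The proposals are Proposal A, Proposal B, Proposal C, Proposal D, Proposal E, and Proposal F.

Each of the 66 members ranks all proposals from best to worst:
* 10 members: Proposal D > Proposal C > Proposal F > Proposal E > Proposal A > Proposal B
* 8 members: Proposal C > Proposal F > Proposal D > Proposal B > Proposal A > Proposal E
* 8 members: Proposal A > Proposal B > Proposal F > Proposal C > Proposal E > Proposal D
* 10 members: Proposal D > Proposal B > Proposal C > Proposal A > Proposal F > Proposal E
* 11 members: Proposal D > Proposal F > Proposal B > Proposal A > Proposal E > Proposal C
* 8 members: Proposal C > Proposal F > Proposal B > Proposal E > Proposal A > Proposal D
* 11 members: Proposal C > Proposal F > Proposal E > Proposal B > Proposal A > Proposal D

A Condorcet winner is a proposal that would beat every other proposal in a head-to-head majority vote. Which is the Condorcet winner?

Proposal C

Proposal C vs Proposal A: 47–19
Proposal C vs Proposal B: 37–29
Proposal C vs Proposal D: 35–31
Proposal C vs Proposal E: 55–11
Proposal C vs Proposal F: 47–19
Proposal C beats every other proposal.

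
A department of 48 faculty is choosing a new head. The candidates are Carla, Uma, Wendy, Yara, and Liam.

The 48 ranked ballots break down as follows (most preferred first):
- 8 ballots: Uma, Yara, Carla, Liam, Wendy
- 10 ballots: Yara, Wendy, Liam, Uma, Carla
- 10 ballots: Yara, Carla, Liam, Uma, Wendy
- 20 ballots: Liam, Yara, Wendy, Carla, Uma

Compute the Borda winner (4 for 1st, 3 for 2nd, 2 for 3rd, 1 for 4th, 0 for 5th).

Yara

Carla: 8×2 + 10×0 + 10×3 + 20×1 = 66
Uma: 8×4 + 10×1 + 10×1 + 20×0 = 52
Wendy: 8×0 + 10×3 + 10×0 + 20×2 = 70
Yara: 8×3 + 10×4 + 10×4 + 20×3 = 164
Liam: 8×1 + 10×2 + 10×2 + 20×4 = 128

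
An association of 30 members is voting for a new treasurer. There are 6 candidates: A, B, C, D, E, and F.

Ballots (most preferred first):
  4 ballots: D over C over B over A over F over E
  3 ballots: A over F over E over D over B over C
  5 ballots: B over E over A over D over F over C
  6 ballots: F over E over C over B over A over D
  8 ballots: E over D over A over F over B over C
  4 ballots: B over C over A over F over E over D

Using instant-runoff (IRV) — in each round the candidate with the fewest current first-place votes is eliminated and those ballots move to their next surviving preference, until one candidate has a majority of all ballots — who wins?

F

Round 1: A 3, B 9, C 0, D 4, E 8, F 6. C eliminated.
Round 2: A 3, B 9, D 4, E 8, F 6. A eliminated.
Round 3: B 9, D 4, E 8, F 9. D eliminated.
Round 4: B 13, E 8, F 9. E eliminated.
Round 5: B 13, F 17. F has a majority (≥16).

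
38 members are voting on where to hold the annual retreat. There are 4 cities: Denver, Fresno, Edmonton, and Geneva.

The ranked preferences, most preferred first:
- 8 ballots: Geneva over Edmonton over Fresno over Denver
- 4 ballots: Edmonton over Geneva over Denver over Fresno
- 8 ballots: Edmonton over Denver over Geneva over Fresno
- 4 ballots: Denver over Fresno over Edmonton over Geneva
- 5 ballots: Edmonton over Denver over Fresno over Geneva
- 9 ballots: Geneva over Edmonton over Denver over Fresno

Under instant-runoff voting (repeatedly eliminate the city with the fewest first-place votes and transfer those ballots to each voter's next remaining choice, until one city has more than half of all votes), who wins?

Round 1: Denver 4, Fresno 0, Edmonton 17, Geneva 17. Fresno eliminated.
Round 2: Denver 4, Edmonton 17, Geneva 17. Denver eliminated.
Round 3: Edmonton 21, Geneva 17. Edmonton has a majority (≥20).

Edmonton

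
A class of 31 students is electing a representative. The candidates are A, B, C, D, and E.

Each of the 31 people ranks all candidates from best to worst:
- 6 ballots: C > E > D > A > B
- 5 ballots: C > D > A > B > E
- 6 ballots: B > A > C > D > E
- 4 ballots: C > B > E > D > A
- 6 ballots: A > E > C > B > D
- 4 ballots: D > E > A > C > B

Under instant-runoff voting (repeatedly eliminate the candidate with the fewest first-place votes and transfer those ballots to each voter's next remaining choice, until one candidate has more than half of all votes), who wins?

Round 1: A 6, B 6, C 15, D 4, E 0. E eliminated.
Round 2: A 6, B 6, C 15, D 4. D eliminated.
Round 3: A 10, B 6, C 15. B eliminated.
Round 4: A 16, C 15. A has a majority (≥16).

A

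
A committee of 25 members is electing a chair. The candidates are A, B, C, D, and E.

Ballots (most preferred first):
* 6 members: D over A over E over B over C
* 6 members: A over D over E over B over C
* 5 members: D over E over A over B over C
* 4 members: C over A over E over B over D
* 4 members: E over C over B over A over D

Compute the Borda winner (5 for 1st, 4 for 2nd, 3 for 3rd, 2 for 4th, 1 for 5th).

A: 6×4 + 6×5 + 5×3 + 4×4 + 4×2 = 93
B: 6×2 + 6×2 + 5×2 + 4×2 + 4×3 = 54
C: 6×1 + 6×1 + 5×1 + 4×5 + 4×4 = 53
D: 6×5 + 6×4 + 5×5 + 4×1 + 4×1 = 87
E: 6×3 + 6×3 + 5×4 + 4×3 + 4×5 = 88

A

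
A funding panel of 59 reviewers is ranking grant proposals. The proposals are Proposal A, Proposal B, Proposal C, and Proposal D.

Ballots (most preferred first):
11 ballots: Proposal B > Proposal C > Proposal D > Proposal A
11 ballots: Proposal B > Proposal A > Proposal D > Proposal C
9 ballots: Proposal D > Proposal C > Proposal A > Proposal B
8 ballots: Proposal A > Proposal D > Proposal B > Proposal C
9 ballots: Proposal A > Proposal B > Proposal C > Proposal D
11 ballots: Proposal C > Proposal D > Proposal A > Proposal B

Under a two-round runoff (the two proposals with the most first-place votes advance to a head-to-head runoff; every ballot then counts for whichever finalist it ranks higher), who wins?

Round 1 first-place votes: Proposal A 17, Proposal B 22, Proposal C 11, Proposal D 9. Proposal B and Proposal A advance.
Runoff: Proposal B is ranked above Proposal A on 22 ballots, Proposal A above Proposal B on 37.

Proposal A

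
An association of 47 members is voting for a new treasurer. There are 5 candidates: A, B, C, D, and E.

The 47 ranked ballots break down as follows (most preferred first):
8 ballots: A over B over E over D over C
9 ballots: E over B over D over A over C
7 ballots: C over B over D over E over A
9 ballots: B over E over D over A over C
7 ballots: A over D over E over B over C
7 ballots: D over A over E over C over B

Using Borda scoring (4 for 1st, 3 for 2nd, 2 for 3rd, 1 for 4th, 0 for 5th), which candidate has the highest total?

B

A: 8×4 + 9×1 + 7×0 + 9×1 + 7×4 + 7×3 = 99
B: 8×3 + 9×3 + 7×3 + 9×4 + 7×1 + 7×0 = 115
C: 8×0 + 9×0 + 7×4 + 9×0 + 7×0 + 7×1 = 35
D: 8×1 + 9×2 + 7×2 + 9×2 + 7×3 + 7×4 = 107
E: 8×2 + 9×4 + 7×1 + 9×3 + 7×2 + 7×2 = 114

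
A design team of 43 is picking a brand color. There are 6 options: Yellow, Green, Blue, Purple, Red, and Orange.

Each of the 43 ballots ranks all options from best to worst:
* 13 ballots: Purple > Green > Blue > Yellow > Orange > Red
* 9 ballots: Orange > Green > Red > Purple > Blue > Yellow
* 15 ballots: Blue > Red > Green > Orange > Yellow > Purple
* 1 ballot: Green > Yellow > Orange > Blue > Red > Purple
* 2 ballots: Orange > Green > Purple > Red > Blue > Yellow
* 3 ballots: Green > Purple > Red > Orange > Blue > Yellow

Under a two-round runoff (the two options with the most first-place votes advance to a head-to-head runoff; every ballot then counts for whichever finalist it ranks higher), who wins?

Round 1 first-place votes: Yellow 0, Green 4, Blue 15, Purple 13, Red 0, Orange 11. Blue and Purple advance.
Runoff: Blue is ranked above Purple on 16 ballots, Purple above Blue on 27.

Purple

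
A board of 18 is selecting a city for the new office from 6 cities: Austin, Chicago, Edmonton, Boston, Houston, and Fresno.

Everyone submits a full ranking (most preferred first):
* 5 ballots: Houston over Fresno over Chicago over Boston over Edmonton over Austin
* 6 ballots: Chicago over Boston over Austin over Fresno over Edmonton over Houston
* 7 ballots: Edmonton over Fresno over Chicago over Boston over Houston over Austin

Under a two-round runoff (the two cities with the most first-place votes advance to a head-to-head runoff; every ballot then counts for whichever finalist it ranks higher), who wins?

Round 1 first-place votes: Austin 0, Chicago 6, Edmonton 7, Boston 0, Houston 5, Fresno 0. Edmonton and Chicago advance.
Runoff: Edmonton is ranked above Chicago on 7 ballots, Chicago above Edmonton on 11.

Chicago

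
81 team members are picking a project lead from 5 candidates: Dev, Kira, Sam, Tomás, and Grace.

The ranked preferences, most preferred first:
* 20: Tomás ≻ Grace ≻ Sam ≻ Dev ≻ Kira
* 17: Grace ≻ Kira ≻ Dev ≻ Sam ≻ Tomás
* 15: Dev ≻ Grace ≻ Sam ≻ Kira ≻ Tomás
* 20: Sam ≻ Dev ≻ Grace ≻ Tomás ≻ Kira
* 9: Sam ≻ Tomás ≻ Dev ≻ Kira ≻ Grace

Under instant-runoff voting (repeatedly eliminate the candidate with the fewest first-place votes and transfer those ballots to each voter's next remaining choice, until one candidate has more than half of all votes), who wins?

Round 1: Dev 15, Kira 0, Sam 29, Tomás 20, Grace 17. Kira eliminated.
Round 2: Dev 15, Sam 29, Tomás 20, Grace 17. Dev eliminated.
Round 3: Sam 29, Tomás 20, Grace 32. Tomás eliminated.
Round 4: Sam 29, Grace 52. Grace has a majority (≥41).

Grace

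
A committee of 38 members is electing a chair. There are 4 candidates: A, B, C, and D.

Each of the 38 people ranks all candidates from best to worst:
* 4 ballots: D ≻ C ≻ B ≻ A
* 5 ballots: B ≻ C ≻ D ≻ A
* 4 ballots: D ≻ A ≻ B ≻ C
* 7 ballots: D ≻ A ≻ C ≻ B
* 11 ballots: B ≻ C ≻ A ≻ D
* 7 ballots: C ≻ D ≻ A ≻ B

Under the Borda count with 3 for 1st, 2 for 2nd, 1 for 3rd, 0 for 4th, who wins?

A: 4×0 + 5×0 + 4×2 + 7×2 + 11×1 + 7×1 = 40
B: 4×1 + 5×3 + 4×1 + 7×0 + 11×3 + 7×0 = 56
C: 4×2 + 5×2 + 4×0 + 7×1 + 11×2 + 7×3 = 68
D: 4×3 + 5×1 + 4×3 + 7×3 + 11×0 + 7×2 = 64

C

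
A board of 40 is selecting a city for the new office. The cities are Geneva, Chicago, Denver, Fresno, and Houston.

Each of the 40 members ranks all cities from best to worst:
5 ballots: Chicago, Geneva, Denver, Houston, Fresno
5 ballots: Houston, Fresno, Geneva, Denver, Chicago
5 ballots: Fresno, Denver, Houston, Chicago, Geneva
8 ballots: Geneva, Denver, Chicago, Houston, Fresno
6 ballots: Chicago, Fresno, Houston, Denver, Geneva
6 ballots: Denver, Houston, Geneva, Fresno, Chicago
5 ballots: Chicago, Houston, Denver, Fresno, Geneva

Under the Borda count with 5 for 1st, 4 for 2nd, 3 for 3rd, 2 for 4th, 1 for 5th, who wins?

Denver

Geneva: 5×4 + 5×3 + 5×1 + 8×5 + 6×1 + 6×3 + 5×1 = 109
Chicago: 5×5 + 5×1 + 5×2 + 8×3 + 6×5 + 6×1 + 5×5 = 125
Denver: 5×3 + 5×2 + 5×4 + 8×4 + 6×2 + 6×5 + 5×3 = 134
Fresno: 5×1 + 5×4 + 5×5 + 8×1 + 6×4 + 6×2 + 5×2 = 104
Houston: 5×2 + 5×5 + 5×3 + 8×2 + 6×3 + 6×4 + 5×4 = 128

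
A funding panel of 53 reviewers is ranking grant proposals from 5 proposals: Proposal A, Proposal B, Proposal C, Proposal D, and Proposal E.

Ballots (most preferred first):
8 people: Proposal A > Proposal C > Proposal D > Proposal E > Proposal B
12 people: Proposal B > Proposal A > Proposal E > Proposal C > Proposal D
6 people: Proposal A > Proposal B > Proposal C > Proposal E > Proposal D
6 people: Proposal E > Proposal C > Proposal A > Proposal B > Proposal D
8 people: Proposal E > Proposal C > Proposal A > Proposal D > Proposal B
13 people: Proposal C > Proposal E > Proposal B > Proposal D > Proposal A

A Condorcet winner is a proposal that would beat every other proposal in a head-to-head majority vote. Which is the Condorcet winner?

Proposal C

Proposal C vs Proposal A: 27–26
Proposal C vs Proposal B: 35–18
Proposal C vs Proposal D: 53–0
Proposal C vs Proposal E: 27–26
Proposal C beats every other proposal.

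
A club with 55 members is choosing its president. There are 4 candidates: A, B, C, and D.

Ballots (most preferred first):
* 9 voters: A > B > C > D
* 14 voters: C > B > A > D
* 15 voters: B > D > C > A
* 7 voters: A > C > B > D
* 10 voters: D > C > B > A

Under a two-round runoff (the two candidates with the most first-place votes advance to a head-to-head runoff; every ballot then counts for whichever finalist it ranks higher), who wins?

Round 1 first-place votes: A 16, B 15, C 14, D 10. A and B advance.
Runoff: A is ranked above B on 16 ballots, B above A on 39.

B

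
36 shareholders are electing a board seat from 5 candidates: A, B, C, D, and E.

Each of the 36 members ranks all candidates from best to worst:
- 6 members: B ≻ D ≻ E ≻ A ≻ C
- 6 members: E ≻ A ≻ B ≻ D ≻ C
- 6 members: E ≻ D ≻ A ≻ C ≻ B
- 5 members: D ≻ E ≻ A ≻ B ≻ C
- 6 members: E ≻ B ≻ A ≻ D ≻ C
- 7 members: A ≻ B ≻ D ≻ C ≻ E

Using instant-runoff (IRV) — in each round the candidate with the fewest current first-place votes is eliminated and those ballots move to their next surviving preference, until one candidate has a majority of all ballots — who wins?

Round 1: A 7, B 6, C 0, D 5, E 18. C eliminated.
Round 2: A 7, B 6, D 5, E 18. D eliminated.
Round 3: A 7, B 6, E 23. E has a majority (≥19).

E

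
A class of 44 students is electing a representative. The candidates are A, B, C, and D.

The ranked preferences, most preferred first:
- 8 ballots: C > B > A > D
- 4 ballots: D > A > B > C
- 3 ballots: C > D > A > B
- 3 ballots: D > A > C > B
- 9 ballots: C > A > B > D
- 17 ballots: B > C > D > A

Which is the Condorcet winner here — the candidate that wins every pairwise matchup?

C vs A: 37–7
C vs B: 23–21
C vs D: 37–7
C beats every other candidate.

C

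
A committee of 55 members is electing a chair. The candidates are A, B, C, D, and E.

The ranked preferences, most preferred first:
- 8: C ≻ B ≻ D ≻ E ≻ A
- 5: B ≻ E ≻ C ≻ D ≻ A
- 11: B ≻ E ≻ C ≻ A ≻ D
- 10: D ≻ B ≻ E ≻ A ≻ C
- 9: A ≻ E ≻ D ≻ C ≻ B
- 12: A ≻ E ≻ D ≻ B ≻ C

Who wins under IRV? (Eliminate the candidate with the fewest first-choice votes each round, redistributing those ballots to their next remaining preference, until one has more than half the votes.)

Round 1: A 21, B 16, C 8, D 10, E 0. E eliminated.
Round 2: A 21, B 16, C 8, D 10. C eliminated.
Round 3: A 21, B 24, D 10. D eliminated.
Round 4: A 21, B 34. B has a majority (≥28).

B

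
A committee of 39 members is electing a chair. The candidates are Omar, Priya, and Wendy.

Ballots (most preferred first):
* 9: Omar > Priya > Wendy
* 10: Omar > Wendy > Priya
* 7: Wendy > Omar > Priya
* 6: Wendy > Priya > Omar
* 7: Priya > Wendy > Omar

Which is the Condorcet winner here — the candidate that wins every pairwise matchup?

Wendy

Wendy vs Omar: 20–19
Wendy vs Priya: 23–16
Wendy beats every other candidate.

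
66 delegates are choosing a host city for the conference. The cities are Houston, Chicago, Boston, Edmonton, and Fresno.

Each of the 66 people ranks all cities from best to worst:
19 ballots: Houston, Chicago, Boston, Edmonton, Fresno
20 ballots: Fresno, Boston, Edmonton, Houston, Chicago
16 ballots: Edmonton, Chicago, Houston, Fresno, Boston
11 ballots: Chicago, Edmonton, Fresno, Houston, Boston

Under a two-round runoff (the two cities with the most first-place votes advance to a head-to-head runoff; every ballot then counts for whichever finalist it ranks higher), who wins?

Houston

Round 1 first-place votes: Houston 19, Chicago 11, Boston 0, Edmonton 16, Fresno 20. Fresno and Houston advance.
Runoff: Fresno is ranked above Houston on 31 ballots, Houston above Fresno on 35.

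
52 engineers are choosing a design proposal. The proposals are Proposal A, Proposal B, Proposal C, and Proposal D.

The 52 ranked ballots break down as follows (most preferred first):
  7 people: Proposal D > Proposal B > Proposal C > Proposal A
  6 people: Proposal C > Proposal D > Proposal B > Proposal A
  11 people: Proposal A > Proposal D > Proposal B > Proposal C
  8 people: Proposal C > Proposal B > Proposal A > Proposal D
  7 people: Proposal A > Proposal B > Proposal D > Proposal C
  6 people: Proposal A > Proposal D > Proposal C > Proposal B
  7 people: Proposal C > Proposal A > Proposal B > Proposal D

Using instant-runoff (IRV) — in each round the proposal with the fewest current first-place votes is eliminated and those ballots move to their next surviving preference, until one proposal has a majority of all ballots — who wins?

Proposal C

Round 1: Proposal A 24, Proposal B 0, Proposal C 21, Proposal D 7. Proposal B eliminated.
Round 2: Proposal A 24, Proposal C 21, Proposal D 7. Proposal D eliminated.
Round 3: Proposal A 24, Proposal C 28. Proposal C has a majority (≥27).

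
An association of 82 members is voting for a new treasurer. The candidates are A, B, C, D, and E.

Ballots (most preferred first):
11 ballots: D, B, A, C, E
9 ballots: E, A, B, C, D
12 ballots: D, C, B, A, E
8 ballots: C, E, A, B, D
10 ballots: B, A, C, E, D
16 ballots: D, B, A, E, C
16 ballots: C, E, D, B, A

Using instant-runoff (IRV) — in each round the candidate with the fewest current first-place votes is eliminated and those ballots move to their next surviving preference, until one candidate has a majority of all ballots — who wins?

C

Round 1: A 0, B 10, C 24, D 39, E 9. A eliminated.
Round 2: B 10, C 24, D 39, E 9. E eliminated.
Round 3: B 19, C 24, D 39. B eliminated.
Round 4: C 43, D 39. C has a majority (≥42).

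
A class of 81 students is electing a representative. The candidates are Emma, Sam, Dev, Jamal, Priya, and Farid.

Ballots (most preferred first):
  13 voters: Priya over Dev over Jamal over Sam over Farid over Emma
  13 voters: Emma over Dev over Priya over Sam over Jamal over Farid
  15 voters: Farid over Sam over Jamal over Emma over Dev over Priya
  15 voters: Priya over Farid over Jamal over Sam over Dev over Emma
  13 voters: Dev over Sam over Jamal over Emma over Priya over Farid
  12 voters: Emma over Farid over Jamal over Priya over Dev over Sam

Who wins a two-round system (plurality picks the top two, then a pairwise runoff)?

Round 1 first-place votes: Emma 25, Sam 0, Dev 13, Jamal 0, Priya 28, Farid 15. Priya and Emma advance.
Runoff: Priya is ranked above Emma on 28 ballots, Emma above Priya on 53.

Emma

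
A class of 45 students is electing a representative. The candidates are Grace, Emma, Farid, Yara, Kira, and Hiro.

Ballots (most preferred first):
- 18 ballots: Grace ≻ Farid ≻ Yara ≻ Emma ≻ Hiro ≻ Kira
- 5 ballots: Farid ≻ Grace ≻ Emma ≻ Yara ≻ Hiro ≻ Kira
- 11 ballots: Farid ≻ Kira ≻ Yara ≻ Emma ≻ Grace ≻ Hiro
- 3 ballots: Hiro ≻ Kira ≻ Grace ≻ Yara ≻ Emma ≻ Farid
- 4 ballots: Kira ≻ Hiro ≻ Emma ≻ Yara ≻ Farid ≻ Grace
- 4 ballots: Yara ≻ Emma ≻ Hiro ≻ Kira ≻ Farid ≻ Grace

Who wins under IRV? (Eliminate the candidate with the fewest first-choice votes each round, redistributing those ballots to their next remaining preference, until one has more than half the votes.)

Farid

Round 1: Grace 18, Emma 0, Farid 16, Yara 4, Kira 4, Hiro 3. Emma eliminated.
Round 2: Grace 18, Farid 16, Yara 4, Kira 4, Hiro 3. Hiro eliminated.
Round 3: Grace 18, Farid 16, Yara 4, Kira 7. Yara eliminated.
Round 4: Grace 18, Farid 16, Kira 11. Kira eliminated.
Round 5: Grace 21, Farid 24. Farid has a majority (≥23).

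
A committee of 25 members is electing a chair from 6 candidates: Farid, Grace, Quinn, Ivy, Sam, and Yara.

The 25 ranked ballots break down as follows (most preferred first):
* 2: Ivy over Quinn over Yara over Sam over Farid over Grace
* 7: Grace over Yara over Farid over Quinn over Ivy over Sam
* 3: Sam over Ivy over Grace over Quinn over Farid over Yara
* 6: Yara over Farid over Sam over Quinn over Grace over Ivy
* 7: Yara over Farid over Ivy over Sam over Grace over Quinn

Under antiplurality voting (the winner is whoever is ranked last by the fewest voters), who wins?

Last-place votes: Farid 0, Grace 2, Quinn 7, Ivy 6, Sam 7, Yara 3.

Farid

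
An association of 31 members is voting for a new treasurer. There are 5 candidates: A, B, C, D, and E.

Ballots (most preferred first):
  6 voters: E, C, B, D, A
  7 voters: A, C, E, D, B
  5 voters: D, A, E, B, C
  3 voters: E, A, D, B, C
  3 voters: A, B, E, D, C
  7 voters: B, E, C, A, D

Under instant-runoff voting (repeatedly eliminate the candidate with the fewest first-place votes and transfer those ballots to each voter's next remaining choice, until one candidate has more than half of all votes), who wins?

E

Round 1: A 10, B 7, C 0, D 5, E 9. C eliminated.
Round 2: A 10, B 7, D 5, E 9. D eliminated.
Round 3: A 15, B 7, E 9. B eliminated.
Round 4: A 15, E 16. E has a majority (≥16).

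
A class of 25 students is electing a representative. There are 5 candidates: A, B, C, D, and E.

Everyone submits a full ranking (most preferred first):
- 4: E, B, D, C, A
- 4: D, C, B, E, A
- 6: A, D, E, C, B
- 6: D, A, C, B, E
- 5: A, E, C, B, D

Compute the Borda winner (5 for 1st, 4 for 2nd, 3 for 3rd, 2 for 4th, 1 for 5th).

D

A: 4×1 + 4×1 + 6×5 + 6×4 + 5×5 = 87
B: 4×4 + 4×3 + 6×1 + 6×2 + 5×2 = 56
C: 4×2 + 4×4 + 6×2 + 6×3 + 5×3 = 69
D: 4×3 + 4×5 + 6×4 + 6×5 + 5×1 = 91
E: 4×5 + 4×2 + 6×3 + 6×1 + 5×4 = 72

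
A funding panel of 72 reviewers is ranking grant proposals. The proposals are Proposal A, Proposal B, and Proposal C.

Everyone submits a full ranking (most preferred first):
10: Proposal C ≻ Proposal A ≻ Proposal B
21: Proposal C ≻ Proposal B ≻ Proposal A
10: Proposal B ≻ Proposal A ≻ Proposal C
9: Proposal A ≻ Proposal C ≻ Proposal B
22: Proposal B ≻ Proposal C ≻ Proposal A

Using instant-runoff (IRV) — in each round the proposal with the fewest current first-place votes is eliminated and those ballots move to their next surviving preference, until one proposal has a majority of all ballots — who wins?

Round 1: Proposal A 9, Proposal B 32, Proposal C 31. Proposal A eliminated.
Round 2: Proposal B 32, Proposal C 40. Proposal C has a majority (≥37).

Proposal C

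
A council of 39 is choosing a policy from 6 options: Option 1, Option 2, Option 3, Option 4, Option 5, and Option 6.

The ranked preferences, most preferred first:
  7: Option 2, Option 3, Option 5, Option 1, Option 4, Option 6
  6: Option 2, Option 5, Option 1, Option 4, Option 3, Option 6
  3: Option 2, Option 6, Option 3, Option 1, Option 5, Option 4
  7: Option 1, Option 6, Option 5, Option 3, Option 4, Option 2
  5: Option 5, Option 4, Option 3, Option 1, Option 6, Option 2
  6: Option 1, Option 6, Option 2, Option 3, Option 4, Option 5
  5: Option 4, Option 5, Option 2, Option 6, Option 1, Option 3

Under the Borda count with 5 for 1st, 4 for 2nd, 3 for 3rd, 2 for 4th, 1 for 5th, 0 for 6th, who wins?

Option 1

Option 1: 7×2 + 6×3 + 3×2 + 7×5 + 5×2 + 6×5 + 5×1 = 118
Option 2: 7×5 + 6×5 + 3×5 + 7×0 + 5×0 + 6×3 + 5×3 = 113
Option 3: 7×4 + 6×1 + 3×3 + 7×2 + 5×3 + 6×2 + 5×0 = 84
Option 4: 7×1 + 6×2 + 3×0 + 7×1 + 5×4 + 6×1 + 5×5 = 77
Option 5: 7×3 + 6×4 + 3×1 + 7×3 + 5×5 + 6×0 + 5×4 = 114
Option 6: 7×0 + 6×0 + 3×4 + 7×4 + 5×1 + 6×4 + 5×2 = 79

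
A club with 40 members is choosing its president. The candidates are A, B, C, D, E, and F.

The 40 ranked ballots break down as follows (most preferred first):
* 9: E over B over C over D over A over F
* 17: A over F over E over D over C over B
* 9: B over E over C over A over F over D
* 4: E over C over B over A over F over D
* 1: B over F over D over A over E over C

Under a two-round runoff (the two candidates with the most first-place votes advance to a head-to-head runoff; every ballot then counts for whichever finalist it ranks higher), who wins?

E

Round 1 first-place votes: A 17, B 10, C 0, D 0, E 13, F 0. A and E advance.
Runoff: A is ranked above E on 18 ballots, E above A on 22.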